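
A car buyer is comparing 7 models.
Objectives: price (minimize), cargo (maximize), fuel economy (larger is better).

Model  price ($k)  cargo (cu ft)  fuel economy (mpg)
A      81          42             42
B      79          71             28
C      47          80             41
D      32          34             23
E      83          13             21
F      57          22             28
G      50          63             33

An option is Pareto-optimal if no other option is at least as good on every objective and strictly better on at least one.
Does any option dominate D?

A: worse on price (81 vs 32).
B: worse on price (79 vs 32).
C: worse on price (47 vs 32).
E: worse on price (83 vs 32).
F: worse on price (57 vs 32).
G: worse on price (50 vs 32).
No option is at least as good as D on every objective and strictly better on one.

No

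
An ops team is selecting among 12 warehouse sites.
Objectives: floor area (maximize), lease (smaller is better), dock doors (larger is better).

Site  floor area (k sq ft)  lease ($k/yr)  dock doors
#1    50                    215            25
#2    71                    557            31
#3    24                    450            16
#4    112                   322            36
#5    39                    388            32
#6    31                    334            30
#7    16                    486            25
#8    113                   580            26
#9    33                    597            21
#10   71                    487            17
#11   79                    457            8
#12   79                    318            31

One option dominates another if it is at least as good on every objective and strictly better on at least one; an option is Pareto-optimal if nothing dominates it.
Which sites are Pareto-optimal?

#1: not dominated (best lease).
#2: dominated by #4 (floor area 112≥71, lease 322≤557, dock doors 36≥31).
#3: dominated by #1 (floor area 50≥24, lease 215≤450, dock doors 25≥16).
#4: not dominated (best dock doors).
#5: dominated by #4 (floor area 112≥39, lease 322≤388, dock doors 36≥32).
#6: dominated by #4 (floor area 112≥31, lease 322≤334, dock doors 36≥30).
#7: dominated by #1 (floor area 50≥16, lease 215≤486, dock doors 25≥25).
#8: not dominated (best floor area).
#9: dominated by #1 (floor area 50≥33, lease 215≤597, dock doors 25≥21).
#10: dominated by #4 (floor area 112≥71, lease 322≤487, dock doors 36≥17).
#11: dominated by #4 (floor area 112≥79, lease 322≤457, dock doors 36≥8).
#12: not dominated.

#1, #4, #8, #12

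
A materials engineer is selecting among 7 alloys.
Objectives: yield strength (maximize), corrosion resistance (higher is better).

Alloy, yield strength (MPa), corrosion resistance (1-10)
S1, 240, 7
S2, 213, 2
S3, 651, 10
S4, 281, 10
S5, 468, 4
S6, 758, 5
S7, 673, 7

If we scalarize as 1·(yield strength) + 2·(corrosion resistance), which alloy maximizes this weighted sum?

S1: 1·240 + 2·7 = 254
S2: 1·213 + 2·2 = 217
S3: 1·651 + 2·10 = 671
S4: 1·281 + 2·10 = 301
S5: 1·468 + 2·4 = 476
S6: 1·758 + 2·5 = 768
S7: 1·673 + 2·7 = 687
Highest: S6 at 768.

S6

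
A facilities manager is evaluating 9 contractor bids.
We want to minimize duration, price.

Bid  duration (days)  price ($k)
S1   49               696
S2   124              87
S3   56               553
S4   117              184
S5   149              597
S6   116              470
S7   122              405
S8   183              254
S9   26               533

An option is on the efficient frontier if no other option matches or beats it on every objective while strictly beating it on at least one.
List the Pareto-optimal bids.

S2, S4, S6, S9

S1: dominated by S9 (duration 26≤49, price 533≤696).
S2: not dominated (best price).
S3: dominated by S9 (duration 26≤56, price 533≤553).
S4: not dominated.
S5: dominated by S2 (duration 124≤149, price 87≤597).
S6: not dominated.
S7: dominated by S4 (duration 117≤122, price 184≤405).
S8: dominated by S2 (duration 124≤183, price 87≤254).
S9: not dominated (best duration).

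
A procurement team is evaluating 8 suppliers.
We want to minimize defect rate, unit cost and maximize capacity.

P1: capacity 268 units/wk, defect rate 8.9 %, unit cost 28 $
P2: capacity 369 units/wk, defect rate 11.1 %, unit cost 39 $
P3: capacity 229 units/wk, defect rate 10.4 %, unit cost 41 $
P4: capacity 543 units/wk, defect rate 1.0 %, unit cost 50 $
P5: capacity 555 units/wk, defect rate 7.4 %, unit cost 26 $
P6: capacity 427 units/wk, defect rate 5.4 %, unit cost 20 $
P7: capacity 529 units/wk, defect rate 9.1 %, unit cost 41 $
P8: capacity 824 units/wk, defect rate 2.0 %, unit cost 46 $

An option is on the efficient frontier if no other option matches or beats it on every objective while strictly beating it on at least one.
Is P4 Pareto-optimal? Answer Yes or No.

P1: worse on capacity (268 vs 543).
P2: worse on capacity (369 vs 543).
P3: worse on capacity (229 vs 543).
P5: worse on defect rate (7.4 vs 1.0).
P6: worse on capacity (427 vs 543).
P7: worse on capacity (529 vs 543).
P8: worse on defect rate (2.0 vs 1.0).
No option is at least as good as P4 on every objective and strictly better on one.

Yes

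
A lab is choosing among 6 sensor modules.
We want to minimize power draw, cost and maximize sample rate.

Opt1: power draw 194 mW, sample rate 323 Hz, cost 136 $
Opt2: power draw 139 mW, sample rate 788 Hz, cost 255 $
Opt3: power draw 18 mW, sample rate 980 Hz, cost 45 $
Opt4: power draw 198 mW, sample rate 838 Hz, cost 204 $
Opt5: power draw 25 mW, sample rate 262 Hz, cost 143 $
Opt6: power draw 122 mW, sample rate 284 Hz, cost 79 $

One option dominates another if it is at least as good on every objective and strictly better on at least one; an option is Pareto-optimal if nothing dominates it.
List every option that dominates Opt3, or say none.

none

Opt1: worse on power draw (194 vs 18).
Opt2: worse on power draw (139 vs 18).
Opt4: worse on power draw (198 vs 18).
Opt5: worse on power draw (25 vs 18).
Opt6: worse on power draw (122 vs 18).
No option dominates Opt3.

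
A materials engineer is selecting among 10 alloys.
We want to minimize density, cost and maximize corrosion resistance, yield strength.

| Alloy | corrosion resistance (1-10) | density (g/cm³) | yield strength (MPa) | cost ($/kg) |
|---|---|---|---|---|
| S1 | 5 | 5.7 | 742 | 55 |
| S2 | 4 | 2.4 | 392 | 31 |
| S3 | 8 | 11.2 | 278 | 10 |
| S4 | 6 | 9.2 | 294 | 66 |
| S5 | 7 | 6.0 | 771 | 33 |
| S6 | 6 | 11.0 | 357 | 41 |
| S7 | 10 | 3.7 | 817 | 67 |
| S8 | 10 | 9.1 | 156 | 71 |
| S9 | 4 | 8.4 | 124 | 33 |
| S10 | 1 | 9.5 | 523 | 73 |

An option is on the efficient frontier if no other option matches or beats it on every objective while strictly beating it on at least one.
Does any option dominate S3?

No

S1: worse on corrosion resistance (5 vs 8).
S2: worse on corrosion resistance (4 vs 8).
S4: worse on corrosion resistance (6 vs 8).
S5: worse on corrosion resistance (7 vs 8).
S6: worse on corrosion resistance (6 vs 8).
S7: worse on cost (67 vs 10).
S8: worse on yield strength (156 vs 278).
S9: worse on corrosion resistance (4 vs 8).
S10: worse on corrosion resistance (1 vs 8).
No option is at least as good as S3 on every objective and strictly better on one.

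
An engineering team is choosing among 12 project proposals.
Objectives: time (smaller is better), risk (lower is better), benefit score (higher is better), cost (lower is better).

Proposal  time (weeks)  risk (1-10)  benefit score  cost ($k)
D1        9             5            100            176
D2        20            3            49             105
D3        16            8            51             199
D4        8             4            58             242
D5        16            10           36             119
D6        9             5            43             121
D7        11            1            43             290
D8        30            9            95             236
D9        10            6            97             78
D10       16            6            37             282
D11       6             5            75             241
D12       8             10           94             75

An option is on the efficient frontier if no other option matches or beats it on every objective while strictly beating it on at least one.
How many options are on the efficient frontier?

8

D1: not dominated (best benefit score).
D2: not dominated.
D3: dominated by D1 (time 9≤16, risk 5≤8, benefit score 100≥51, cost 176≤199).
D4: not dominated.
D5: dominated by D9 (time 10≤16, risk 6≤10, benefit score 97≥36, cost 78≤119).
D6: not dominated.
D7: not dominated (best risk).
D8: dominated by D1 (time 9≤30, risk 5≤9, benefit score 100≥95, cost 176≤236).
D9: not dominated.
D10: dominated by D1 (time 9≤16, risk 5≤6, benefit score 100≥37, cost 176≤282).
D11: not dominated (best time).
D12: not dominated (best cost).
Pareto-optimal: D1, D2, D4, D6, D7, D9, D11, D12 → 8.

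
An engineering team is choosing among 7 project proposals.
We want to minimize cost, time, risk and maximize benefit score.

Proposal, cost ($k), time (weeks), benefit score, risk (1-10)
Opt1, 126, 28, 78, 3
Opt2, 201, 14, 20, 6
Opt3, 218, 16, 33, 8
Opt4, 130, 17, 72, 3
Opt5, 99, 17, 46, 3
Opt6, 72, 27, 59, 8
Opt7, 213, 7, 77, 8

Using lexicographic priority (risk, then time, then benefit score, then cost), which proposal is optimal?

Opt4

First minimize risk: best is 3, kept {Opt1, Opt4, Opt5}.
Then minimize time: best is 17, kept {Opt4, Opt5}.
Then maximize benefit score: best is 72, kept {Opt4}.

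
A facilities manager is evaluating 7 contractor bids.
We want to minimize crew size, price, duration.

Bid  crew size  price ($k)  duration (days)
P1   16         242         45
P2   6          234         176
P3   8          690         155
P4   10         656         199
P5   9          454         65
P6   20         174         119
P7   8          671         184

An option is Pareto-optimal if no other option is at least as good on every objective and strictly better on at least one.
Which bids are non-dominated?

P1: not dominated (best duration).
P2: not dominated (best crew size).
P3: not dominated.
P4: dominated by P2 (crew size 6≤10, price 234≤656, duration 176≤199).
P5: not dominated.
P6: not dominated (best price).
P7: dominated by P2 (crew size 6≤8, price 234≤671, duration 176≤184).

P1, P2, P3, P5, P6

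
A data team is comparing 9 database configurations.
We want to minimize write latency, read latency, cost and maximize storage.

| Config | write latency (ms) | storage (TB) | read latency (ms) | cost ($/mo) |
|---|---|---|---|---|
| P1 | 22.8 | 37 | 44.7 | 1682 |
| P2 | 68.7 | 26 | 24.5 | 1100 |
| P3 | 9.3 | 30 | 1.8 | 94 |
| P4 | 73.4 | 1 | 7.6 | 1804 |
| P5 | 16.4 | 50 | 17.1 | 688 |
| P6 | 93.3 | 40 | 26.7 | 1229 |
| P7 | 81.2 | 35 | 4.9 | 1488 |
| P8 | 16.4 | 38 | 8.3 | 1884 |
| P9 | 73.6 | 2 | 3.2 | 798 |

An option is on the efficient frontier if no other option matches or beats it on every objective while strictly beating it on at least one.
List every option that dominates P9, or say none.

P3

P3: write latency 9.3≤73.6, storage 30≥2, read latency 1.8≤3.2, cost 94≤798 — dominates P9.
Others (P1, P2, P4, P5, P6, P7, P8) are each worse than P9 on at least one objective.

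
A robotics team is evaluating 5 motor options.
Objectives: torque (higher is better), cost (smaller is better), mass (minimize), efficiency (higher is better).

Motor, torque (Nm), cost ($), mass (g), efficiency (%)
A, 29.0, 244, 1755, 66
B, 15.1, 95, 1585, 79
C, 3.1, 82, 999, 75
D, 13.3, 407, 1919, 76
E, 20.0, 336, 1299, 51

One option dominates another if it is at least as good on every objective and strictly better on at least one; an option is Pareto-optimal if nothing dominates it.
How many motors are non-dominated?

4

A: not dominated (best torque).
B: not dominated (best efficiency).
C: not dominated (best cost).
D: dominated by B (torque 15.1≥13.3, cost 95≤407, mass 1585≤1919, efficiency 79≥76).
E: not dominated.
Pareto-optimal: A, B, C, E → 4.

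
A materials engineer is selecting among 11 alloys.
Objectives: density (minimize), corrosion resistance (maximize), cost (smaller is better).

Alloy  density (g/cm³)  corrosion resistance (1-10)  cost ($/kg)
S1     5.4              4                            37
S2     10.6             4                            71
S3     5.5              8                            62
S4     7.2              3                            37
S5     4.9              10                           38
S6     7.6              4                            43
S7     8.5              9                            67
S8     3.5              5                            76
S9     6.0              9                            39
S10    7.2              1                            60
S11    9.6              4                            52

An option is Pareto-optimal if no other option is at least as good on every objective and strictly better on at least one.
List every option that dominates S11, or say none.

S1, S5, S6, S9

S1: density 5.4≤9.6, corrosion resistance 4≥4, cost 37≤52 — dominates S11.
S5: density 4.9≤9.6, corrosion resistance 10≥4, cost 38≤52 — dominates S11.
S6: density 7.6≤9.6, corrosion resistance 4≥4, cost 43≤52 — dominates S11.
S9: density 6.0≤9.6, corrosion resistance 9≥4, cost 39≤52 — dominates S11.
Others (S2, S3, S4, S7, S8, S10) are each worse than S11 on at least one objective.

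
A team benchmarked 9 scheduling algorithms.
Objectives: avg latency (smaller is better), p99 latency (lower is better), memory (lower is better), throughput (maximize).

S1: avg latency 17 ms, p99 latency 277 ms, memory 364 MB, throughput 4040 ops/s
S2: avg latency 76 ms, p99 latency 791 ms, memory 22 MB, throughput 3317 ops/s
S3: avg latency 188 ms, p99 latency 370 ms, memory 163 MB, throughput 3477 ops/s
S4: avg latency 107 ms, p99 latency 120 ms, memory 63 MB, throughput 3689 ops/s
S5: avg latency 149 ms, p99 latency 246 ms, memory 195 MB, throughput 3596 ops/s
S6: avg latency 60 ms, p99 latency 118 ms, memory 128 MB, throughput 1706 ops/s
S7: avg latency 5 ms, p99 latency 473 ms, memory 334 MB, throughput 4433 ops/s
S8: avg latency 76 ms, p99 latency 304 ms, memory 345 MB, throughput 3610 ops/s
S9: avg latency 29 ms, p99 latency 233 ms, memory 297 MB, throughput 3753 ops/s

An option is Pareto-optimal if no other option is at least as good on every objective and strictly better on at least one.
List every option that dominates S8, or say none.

S9: avg latency 29≤76, p99 latency 233≤304, memory 297≤345, throughput 3753≥3610 — dominates S8.
Others (S1, S2, S3, S4, S5, S6, S7) are each worse than S8 on at least one objective.

S9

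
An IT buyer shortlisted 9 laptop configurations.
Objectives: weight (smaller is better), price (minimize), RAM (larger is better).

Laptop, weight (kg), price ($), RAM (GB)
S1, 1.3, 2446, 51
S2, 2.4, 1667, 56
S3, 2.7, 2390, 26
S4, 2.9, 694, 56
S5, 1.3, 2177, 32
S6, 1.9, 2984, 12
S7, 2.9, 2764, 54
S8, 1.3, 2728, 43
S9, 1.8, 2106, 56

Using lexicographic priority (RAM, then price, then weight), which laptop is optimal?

First maximize RAM: best is 56, kept {S2, S4, S9}.
Then minimize price: best is 694, kept {S4}.

S4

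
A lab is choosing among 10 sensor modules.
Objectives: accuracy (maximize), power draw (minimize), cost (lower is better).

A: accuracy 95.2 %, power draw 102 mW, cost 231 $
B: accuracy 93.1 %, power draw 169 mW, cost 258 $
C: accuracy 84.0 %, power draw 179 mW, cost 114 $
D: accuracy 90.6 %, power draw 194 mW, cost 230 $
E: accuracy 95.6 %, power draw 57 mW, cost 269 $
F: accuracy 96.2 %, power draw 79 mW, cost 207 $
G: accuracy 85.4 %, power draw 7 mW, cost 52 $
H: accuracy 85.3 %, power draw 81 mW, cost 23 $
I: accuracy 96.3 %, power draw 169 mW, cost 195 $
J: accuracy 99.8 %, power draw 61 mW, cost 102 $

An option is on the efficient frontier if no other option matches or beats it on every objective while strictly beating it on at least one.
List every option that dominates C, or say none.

G: accuracy 85.4≥84.0, power draw 7≤179, cost 52≤114 — dominates C.
H: accuracy 85.3≥84.0, power draw 81≤179, cost 23≤114 — dominates C.
J: accuracy 99.8≥84.0, power draw 61≤179, cost 102≤114 — dominates C.
Others (A, B, D, E, F, I) are each worse than C on at least one objective.

G, H, J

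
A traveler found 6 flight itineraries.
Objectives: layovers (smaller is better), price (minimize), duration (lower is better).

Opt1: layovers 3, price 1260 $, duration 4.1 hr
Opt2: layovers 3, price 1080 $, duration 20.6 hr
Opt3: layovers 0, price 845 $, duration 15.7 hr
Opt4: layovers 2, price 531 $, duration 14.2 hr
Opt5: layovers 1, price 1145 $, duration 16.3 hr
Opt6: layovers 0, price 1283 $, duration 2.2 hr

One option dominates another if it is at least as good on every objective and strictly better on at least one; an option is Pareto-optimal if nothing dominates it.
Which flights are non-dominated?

Opt1: not dominated.
Opt2: dominated by Opt3 (layovers 0≤3, price 845≤1080, duration 15.7≤20.6).
Opt3: not dominated.
Opt4: not dominated (best price).
Opt5: dominated by Opt3 (layovers 0≤1, price 845≤1145, duration 15.7≤16.3).
Opt6: not dominated (best duration).

Opt1, Opt3, Opt4, Opt6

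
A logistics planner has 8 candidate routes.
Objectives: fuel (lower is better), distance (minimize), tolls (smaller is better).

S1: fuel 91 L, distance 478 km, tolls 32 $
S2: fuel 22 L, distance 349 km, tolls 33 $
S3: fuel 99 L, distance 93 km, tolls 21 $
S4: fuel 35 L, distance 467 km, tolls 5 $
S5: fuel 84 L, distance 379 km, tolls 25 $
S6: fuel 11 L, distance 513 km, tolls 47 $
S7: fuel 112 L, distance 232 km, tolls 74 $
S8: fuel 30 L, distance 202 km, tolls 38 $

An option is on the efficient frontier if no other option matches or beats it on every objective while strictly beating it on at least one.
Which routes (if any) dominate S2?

S1: worse on fuel (91 vs 22).
S3: worse on fuel (99 vs 22).
S4: worse on fuel (35 vs 22).
S5: worse on fuel (84 vs 22).
S6: worse on distance (513 vs 349).
S7: worse on fuel (112 vs 22).
S8: worse on fuel (30 vs 22).
No option dominates S2.

none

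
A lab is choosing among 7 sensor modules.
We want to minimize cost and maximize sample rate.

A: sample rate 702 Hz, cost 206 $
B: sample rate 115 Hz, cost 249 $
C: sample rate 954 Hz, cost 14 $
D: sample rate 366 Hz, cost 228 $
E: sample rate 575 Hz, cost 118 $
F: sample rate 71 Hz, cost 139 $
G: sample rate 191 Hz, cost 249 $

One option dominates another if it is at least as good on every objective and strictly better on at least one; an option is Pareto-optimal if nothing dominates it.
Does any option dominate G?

A vs G: sample rate 702≥191, cost 206≤249 — A is at least as good on every objective and strictly better on at least one, so A dominates G.

Yes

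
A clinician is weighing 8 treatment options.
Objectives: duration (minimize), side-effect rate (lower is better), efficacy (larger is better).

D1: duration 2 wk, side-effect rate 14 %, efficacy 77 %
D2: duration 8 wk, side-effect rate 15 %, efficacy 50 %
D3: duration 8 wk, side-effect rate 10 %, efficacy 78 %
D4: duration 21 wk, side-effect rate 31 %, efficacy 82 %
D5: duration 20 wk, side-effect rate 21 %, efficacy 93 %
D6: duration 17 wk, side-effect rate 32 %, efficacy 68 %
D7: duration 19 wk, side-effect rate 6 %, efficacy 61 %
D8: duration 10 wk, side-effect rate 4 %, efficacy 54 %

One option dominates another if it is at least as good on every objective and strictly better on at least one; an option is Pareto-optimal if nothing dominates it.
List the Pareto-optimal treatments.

D1: not dominated (best duration).
D2: dominated by D1 (duration 2≤8, side-effect rate 14≤15, efficacy 77≥50).
D3: not dominated.
D4: dominated by D5 (duration 20≤21, side-effect rate 21≤31, efficacy 93≥82).
D5: not dominated (best efficacy).
D6: dominated by D1 (duration 2≤17, side-effect rate 14≤32, efficacy 77≥68).
D7: not dominated.
D8: not dominated (best side-effect rate).

D1, D3, D5, D7, D8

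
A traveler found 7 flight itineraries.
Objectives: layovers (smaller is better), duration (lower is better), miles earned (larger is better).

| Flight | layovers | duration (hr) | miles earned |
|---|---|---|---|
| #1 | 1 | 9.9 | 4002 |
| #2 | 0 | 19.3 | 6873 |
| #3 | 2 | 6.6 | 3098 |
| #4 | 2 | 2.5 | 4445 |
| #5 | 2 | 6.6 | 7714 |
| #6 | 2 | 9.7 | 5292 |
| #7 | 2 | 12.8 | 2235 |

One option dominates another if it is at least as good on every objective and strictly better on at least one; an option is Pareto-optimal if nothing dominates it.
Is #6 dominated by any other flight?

#5 vs #6: layovers 2≤2, duration 6.6≤9.7, miles earned 7714≥5292 — #5 is at least as good on every objective and strictly better on at least one, so #5 dominates #6.

Yes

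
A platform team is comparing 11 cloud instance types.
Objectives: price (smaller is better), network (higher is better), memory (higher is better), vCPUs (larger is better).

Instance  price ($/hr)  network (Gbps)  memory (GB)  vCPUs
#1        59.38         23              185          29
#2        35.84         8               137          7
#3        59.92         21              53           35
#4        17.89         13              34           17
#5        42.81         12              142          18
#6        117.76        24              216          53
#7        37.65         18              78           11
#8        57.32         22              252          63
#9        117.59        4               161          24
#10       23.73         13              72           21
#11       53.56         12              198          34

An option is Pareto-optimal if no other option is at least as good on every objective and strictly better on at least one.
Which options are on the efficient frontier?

#1: not dominated.
#2: not dominated.
#3: dominated by #8 (price 57.32≤59.92, network 22≥21, memory 252≥53, vCPUs 63≥35).
#4: not dominated (best price).
#5: not dominated.
#6: not dominated (best network).
#7: not dominated.
#8: not dominated (best memory).
#9: dominated by #1 (price 59.38≤117.59, network 23≥4, memory 185≥161, vCPUs 29≥24).
#10: not dominated.
#11: not dominated.

#1, #2, #4, #5, #6, #7, #8, #10, #11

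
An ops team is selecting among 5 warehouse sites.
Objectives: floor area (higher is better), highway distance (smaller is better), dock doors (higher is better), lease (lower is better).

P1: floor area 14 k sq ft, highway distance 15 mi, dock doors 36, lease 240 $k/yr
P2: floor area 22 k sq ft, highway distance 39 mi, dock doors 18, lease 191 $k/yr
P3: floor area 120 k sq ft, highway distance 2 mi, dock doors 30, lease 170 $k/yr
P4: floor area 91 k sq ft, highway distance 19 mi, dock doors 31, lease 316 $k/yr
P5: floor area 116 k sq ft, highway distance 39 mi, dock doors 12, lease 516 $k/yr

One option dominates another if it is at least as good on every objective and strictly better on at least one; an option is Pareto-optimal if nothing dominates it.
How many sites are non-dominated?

3

P1: not dominated (best dock doors).
P2: dominated by P3 (floor area 120≥22, highway distance 2≤39, dock doors 30≥18, lease 170≤191).
P3: not dominated (best floor area).
P4: not dominated.
P5: dominated by P3 (floor area 120≥116, highway distance 2≤39, dock doors 30≥12, lease 170≤516).
Pareto-optimal: P1, P3, P4 → 3.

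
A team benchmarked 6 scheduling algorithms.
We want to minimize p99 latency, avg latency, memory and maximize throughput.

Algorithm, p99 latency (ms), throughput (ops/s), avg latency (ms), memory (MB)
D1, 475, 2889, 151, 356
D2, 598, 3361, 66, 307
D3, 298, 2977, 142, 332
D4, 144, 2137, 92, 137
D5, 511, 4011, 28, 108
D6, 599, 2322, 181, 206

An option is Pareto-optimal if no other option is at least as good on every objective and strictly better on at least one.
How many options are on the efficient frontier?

D1: dominated by D3 (p99 latency 298≤475, throughput 2977≥2889, avg latency 142≤151, memory 332≤356).
D2: dominated by D5 (p99 latency 511≤598, throughput 4011≥3361, avg latency 28≤66, memory 108≤307).
D3: not dominated.
D4: not dominated (best p99 latency).
D5: not dominated (best throughput).
D6: dominated by D5 (p99 latency 511≤599, throughput 4011≥2322, avg latency 28≤181, memory 108≤206).
Pareto-optimal: D3, D4, D5 → 3.

3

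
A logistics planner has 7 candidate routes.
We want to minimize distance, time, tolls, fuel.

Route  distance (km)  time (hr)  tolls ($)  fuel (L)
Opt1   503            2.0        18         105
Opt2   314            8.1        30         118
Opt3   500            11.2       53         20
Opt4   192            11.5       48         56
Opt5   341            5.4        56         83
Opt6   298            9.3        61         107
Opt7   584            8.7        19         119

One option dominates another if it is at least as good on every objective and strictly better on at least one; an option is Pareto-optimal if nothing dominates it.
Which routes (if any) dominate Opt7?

Opt1: distance 503≤584, time 2.0≤8.7, tolls 18≤19, fuel 105≤119 — dominates Opt7.
Others (Opt2, Opt3, Opt4, Opt5, Opt6) are each worse than Opt7 on at least one objective.

Opt1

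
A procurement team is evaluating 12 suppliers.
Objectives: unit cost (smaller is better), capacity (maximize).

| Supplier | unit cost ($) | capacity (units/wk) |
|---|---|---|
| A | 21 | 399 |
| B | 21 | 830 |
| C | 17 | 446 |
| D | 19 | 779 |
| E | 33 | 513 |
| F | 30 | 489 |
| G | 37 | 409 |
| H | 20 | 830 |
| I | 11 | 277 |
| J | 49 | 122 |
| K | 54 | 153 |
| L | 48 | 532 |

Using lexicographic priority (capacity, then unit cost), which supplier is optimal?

H

First maximize capacity: best is 830, kept {B, H}.
Then minimize unit cost: best is 20, kept {H}.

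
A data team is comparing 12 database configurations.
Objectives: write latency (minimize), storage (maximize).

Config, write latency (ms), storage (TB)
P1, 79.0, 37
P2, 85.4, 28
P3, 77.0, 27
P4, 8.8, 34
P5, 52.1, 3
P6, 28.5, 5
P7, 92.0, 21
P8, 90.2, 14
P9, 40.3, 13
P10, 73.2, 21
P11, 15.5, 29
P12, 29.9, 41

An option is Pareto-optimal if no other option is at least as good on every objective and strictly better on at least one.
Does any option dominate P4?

P1: worse on write latency (79.0 vs 8.8).
P2: worse on write latency (85.4 vs 8.8).
P3: worse on write latency (77.0 vs 8.8).
P5: worse on write latency (52.1 vs 8.8).
P6: worse on write latency (28.5 vs 8.8).
P7: worse on write latency (92.0 vs 8.8).
P8: worse on write latency (90.2 vs 8.8).
P9: worse on write latency (40.3 vs 8.8).
P10: worse on write latency (73.2 vs 8.8).
P11: worse on write latency (15.5 vs 8.8).
P12: worse on write latency (29.9 vs 8.8).
No option is at least as good as P4 on every objective and strictly better on one.

No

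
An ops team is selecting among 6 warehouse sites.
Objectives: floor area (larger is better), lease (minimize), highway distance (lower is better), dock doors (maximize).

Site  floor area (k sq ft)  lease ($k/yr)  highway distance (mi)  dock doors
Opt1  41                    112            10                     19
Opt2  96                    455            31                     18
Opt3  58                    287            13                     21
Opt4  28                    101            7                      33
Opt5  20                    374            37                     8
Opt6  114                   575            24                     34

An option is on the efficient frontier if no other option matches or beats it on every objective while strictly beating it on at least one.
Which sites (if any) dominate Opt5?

Opt1: floor area 41≥20, lease 112≤374, highway distance 10≤37, dock doors 19≥8 — dominates Opt5.
Opt3: floor area 58≥20, lease 287≤374, highway distance 13≤37, dock doors 21≥8 — dominates Opt5.
Opt4: floor area 28≥20, lease 101≤374, highway distance 7≤37, dock doors 33≥8 — dominates Opt5.
Others (Opt2, Opt6) are each worse than Opt5 on at least one objective.

Opt1, Opt3, Opt4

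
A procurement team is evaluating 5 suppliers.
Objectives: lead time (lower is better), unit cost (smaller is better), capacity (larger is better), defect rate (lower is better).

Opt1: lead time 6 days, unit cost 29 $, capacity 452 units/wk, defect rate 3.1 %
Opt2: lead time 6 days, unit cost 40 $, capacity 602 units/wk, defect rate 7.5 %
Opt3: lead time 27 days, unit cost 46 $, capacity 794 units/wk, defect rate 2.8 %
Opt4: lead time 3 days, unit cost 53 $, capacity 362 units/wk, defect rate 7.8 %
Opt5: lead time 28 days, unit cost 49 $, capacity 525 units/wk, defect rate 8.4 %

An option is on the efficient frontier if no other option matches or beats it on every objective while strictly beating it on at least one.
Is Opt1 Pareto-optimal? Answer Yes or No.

Opt2: worse on unit cost (40 vs 29).
Opt3: worse on lead time (27 vs 6).
Opt4: worse on unit cost (53 vs 29).
Opt5: worse on lead time (28 vs 6).
No option is at least as good as Opt1 on every objective and strictly better on one.

Yes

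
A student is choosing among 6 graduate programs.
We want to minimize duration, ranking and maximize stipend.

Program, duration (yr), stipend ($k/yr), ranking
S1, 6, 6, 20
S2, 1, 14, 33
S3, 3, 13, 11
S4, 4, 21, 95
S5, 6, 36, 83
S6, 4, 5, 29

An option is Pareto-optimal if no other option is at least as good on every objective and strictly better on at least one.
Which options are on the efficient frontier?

S2, S3, S4, S5

S1: dominated by S3 (duration 3≤6, stipend 13≥6, ranking 11≤20).
S2: not dominated (best duration).
S3: not dominated (best ranking).
S4: not dominated.
S5: not dominated (best stipend).
S6: dominated by S3 (duration 3≤4, stipend 13≥5, ranking 11≤29).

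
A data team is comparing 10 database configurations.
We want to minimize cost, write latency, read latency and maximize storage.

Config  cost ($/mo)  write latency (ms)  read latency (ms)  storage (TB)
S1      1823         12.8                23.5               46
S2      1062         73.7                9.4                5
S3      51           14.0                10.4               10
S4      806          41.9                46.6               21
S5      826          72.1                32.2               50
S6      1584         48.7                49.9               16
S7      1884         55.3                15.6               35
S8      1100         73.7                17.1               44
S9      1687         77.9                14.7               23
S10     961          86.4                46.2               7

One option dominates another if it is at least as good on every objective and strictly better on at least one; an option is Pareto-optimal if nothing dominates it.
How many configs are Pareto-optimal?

8

S1: not dominated (best write latency).
S2: not dominated (best read latency).
S3: not dominated (best cost).
S4: not dominated.
S5: not dominated (best storage).
S6: dominated by S4 (cost 806≤1584, write latency 41.9≤48.7, read latency 46.6≤49.9, storage 21≥16).
S7: not dominated.
S8: not dominated.
S9: not dominated.
S10: dominated by S3 (cost 51≤961, write latency 14.0≤86.4, read latency 10.4≤46.2, storage 10≥7).
Pareto-optimal: S1, S2, S3, S4, S5, S7, S8, S9 → 8.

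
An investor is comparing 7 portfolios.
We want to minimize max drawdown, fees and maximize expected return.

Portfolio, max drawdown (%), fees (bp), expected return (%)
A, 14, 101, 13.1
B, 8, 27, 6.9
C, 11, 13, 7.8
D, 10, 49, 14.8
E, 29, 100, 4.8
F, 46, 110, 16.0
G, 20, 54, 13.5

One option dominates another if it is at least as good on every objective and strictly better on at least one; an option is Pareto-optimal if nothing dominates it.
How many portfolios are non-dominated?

4

A: dominated by D (max drawdown 10≤14, fees 49≤101, expected return 14.8≥13.1).
B: not dominated (best max drawdown).
C: not dominated (best fees).
D: not dominated.
E: dominated by B (max drawdown 8≤29, fees 27≤100, expected return 6.9≥4.8).
F: not dominated (best expected return).
G: dominated by D (max drawdown 10≤20, fees 49≤54, expected return 14.8≥13.5).
Pareto-optimal: B, C, D, F → 4.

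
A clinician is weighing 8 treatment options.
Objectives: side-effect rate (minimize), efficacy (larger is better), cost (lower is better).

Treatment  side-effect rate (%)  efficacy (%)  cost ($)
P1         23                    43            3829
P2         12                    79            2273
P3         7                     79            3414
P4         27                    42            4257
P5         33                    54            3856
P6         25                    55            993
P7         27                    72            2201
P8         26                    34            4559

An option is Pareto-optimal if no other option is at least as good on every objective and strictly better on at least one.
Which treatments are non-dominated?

P1: dominated by P2 (side-effect rate 12≤23, efficacy 79≥43, cost 2273≤3829).
P2: not dominated.
P3: not dominated (best side-effect rate).
P4: dominated by P1 (side-effect rate 23≤27, efficacy 43≥42, cost 3829≤4257).
P5: dominated by P2 (side-effect rate 12≤33, efficacy 79≥54, cost 2273≤3856).
P6: not dominated (best cost).
P7: not dominated.
P8: dominated by P1 (side-effect rate 23≤26, efficacy 43≥34, cost 3829≤4559).

P2, P3, P6, P7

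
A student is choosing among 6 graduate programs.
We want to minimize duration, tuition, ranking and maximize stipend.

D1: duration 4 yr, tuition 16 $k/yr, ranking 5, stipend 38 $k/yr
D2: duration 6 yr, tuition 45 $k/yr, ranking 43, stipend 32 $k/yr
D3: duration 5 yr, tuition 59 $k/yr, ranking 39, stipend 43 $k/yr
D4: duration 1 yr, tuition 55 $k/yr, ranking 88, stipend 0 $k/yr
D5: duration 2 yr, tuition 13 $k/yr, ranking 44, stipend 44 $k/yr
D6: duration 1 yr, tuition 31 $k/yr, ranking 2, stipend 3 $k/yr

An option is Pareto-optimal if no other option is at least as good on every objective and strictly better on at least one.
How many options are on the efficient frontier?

D1: not dominated.
D2: dominated by D1 (duration 4≤6, tuition 16≤45, ranking 5≤43, stipend 38≥32).
D3: not dominated.
D4: dominated by D6 (duration 1≤1, tuition 31≤55, ranking 2≤88, stipend 3≥0).
D5: not dominated (best tuition).
D6: not dominated (best ranking).
Pareto-optimal: D1, D3, D5, D6 → 4.

4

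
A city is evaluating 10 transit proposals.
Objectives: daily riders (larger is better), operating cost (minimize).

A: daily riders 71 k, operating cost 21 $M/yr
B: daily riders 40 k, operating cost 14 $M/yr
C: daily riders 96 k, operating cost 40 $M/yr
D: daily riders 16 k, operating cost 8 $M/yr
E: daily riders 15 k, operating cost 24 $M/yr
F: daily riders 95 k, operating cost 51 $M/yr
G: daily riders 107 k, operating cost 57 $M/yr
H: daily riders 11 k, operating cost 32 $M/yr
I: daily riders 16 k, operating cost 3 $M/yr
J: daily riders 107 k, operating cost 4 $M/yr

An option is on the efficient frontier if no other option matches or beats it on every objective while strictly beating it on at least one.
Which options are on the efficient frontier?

I, J

A: dominated by J (daily riders 107≥71, operating cost 4≤21).
B: dominated by J (daily riders 107≥40, operating cost 4≤14).
C: dominated by J (daily riders 107≥96, operating cost 4≤40).
D: dominated by I (daily riders 16≥16, operating cost 3≤8).
E: dominated by A (daily riders 71≥15, operating cost 21≤24).
F: dominated by C (daily riders 96≥95, operating cost 40≤51).
G: dominated by J (daily riders 107≥107, operating cost 4≤57).
H: dominated by A (daily riders 71≥11, operating cost 21≤32).
I: not dominated (best operating cost).
J: not dominated.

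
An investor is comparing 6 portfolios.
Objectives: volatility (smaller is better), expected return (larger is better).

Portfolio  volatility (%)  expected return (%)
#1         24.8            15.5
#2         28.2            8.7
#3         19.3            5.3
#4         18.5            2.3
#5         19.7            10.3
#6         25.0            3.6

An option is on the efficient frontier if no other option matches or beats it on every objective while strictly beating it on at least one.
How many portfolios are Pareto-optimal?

#1: not dominated (best expected return).
#2: dominated by #1 (volatility 24.8≤28.2, expected return 15.5≥8.7).
#3: not dominated.
#4: not dominated (best volatility).
#5: not dominated.
#6: dominated by #1 (volatility 24.8≤25.0, expected return 15.5≥3.6).
Pareto-optimal: #1, #3, #4, #5 → 4.

4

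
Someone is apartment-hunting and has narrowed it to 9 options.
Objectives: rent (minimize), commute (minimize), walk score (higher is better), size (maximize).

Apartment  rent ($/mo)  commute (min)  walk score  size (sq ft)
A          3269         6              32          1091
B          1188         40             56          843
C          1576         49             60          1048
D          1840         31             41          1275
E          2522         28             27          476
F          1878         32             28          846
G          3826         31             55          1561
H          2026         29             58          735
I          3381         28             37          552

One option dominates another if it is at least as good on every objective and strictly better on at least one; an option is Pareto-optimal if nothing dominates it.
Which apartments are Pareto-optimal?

A: not dominated (best commute).
B: not dominated (best rent).
C: not dominated (best walk score).
D: not dominated.
E: not dominated.
F: dominated by D (rent 1840≤1878, commute 31≤32, walk score 41≥28, size 1275≥846).
G: not dominated (best size).
H: not dominated.
I: not dominated.

A, B, C, D, E, G, H, I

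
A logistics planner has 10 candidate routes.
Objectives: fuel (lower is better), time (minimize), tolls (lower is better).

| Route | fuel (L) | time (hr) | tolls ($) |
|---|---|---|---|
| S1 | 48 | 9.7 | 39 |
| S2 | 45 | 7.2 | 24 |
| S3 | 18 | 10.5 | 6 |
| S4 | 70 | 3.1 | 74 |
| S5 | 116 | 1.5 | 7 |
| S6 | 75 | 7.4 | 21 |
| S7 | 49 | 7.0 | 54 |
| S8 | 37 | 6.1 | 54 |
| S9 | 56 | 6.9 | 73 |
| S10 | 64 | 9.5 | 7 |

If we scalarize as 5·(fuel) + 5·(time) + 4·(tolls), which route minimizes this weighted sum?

S1: 5·48 + 5·9.7 + 4·39 = 444.5
S2: 5·45 + 5·7.2 + 4·24 = 357.0
S3: 5·18 + 5·10.5 + 4·6 = 166.5
S4: 5·70 + 5·3.1 + 4·74 = 661.5
S5: 5·116 + 5·1.5 + 4·7 = 615.5
S6: 5·75 + 5·7.4 + 4·21 = 496.0
S7: 5·49 + 5·7.0 + 4·54 = 496.0
S8: 5·37 + 5·6.1 + 4·54 = 431.5
S9: 5·56 + 5·6.9 + 4·73 = 606.5
S10: 5·64 + 5·9.5 + 4·7 = 395.5
Lowest: S3 at 166.5.

S3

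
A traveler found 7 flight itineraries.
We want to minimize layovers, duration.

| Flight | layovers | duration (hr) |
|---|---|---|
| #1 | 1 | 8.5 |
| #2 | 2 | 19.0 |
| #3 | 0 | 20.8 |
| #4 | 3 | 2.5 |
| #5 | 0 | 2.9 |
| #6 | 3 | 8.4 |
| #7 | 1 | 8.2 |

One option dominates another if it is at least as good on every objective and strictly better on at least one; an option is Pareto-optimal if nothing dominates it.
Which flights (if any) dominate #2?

#1, #5, #7

#1: layovers 1≤2, duration 8.5≤19.0 — dominates #2.
#5: layovers 0≤2, duration 2.9≤19.0 — dominates #2.
#7: layovers 1≤2, duration 8.2≤19.0 — dominates #2.
Others (#3, #4, #6) are each worse than #2 on at least one objective.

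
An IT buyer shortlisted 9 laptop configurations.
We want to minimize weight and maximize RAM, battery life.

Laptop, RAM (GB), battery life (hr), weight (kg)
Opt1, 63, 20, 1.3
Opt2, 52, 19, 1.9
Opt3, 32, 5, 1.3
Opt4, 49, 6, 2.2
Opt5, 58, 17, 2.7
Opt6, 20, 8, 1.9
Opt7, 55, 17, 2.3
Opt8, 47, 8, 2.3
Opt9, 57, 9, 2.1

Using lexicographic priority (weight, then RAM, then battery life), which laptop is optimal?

First minimize weight: best is 1.3, kept {Opt1, Opt3}.
Then maximize RAM: best is 63, kept {Opt1}.

Opt1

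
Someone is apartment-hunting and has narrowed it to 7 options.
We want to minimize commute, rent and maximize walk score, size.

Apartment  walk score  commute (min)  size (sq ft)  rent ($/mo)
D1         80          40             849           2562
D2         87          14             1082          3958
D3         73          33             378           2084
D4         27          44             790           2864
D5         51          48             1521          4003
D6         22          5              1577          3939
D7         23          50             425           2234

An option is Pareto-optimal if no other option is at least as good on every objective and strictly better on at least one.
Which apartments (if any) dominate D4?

D1: walk score 80≥27, commute 40≤44, size 849≥790, rent 2562≤2864 — dominates D4.
Others (D2, D3, D5, D6, D7) are each worse than D4 on at least one objective.

D1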